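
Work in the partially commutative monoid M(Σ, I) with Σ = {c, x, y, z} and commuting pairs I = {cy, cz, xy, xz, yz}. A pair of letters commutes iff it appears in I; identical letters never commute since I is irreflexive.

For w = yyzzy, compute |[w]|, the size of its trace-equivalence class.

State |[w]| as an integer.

10

drop 0:y onto floor
drop 1:y onto {0:y}
drop 2:z onto floor
drop 3:z onto {2:z}
drop 4:y onto {1:y}
ground layer = {0:y, 2:z}
drop-orders for the pieces not yet dropped (sum over which currently-grounded one goes next):
  1 to go: {3} 1  {4} 1
  2 to go: {1,4} 1  {2,3} 1  {3,4} 2
  3 to go: {0,1,4} 1  {1,3,4} 3  {2,3,4} 3
  if 0:y drops first: 6 orders
  if 2:z drops first: 4 orders
heap linearizations: 10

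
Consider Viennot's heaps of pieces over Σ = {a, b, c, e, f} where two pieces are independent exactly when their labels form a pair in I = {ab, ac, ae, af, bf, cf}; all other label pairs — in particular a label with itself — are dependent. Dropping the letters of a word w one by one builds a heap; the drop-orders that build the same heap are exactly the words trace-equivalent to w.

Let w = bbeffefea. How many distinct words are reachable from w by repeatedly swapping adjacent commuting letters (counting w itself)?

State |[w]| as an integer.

0(b) covers ∅
1(b) covers 0:b
2(e) covers 1:b
3(f) covers 2:e
4(f) covers 3:f
5(e) covers 4:f
6(f) covers 5:e
7(e) covers 6:f
8(a) covers ∅
floor of heap: 0:b, 8:a
completions by unplaced set U, small U first (add the entries for U minus each lowest piece of U):
  |U|=1: {7}:1  {8}:1
  |U|=2: {6,7}:1  {7,8}:2
  |U|=3: {5,6,7}:1  {6,7,8}:3
  |U|=4: {4,5,6,7}:1  {5,6,7,8}:4
  |U|=5: {3,4,5,6,7}:1  {4,5,6,7,8}:5
  |U|=6: {2,3,4,5,6,7}:1  {3,4,5,6,7,8}:6
  |U|=7: {1,2,3,4,5,6,7}:1  {2,3,4,5,6,7,8}:7
  start at 0(b): 8
  start at 8(a): 1
sum over floor = 9

9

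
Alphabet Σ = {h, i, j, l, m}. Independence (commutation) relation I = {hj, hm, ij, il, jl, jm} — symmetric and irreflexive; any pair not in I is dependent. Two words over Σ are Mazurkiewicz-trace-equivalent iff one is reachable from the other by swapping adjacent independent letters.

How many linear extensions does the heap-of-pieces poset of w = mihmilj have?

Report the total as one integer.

drop 0:m onto floor
drop 1:i onto {0:m}
drop 2:h onto {1:i}
drop 3:m onto {1:i}
drop 4:i onto {2:h, 3:m}
drop 5:l onto {2:h, 3:m}
drop 6:j onto floor
ground layer = {0:m, 6:j}
drop-orders for the pieces not yet dropped (sum over which currently-grounded one goes next):
  1 to go: {4} 1  {5} 1  {6} 1
  2 to go: {4,5} 2  {4,6} 2  {5,6} 2
  3 to go: {2,4,5} 2  {3,4,5} 2  {4,5,6} 6
  4 to go: {2,3,4,5} 4  {2,4,5,6} 8  {3,4,5,6} 8
  5 to go: {1,2,3,4,5} 4  {2,3,4,5,6} 20
  if 0:m drops first: 24 orders
  if 6:j drops first: 4 orders
heap linearizations: 28

28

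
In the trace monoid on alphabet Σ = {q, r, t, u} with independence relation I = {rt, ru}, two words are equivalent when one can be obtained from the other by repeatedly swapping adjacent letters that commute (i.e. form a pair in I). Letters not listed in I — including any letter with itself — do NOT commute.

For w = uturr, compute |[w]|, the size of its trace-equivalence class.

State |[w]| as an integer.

10

0(u) covers ∅
1(t) covers 0:u
2(u) covers 1:t
3(r) covers ∅
4(r) covers 3:r
floor of heap: 0:u, 3:r
completions by unplaced set U, small U first (add the entries for U minus each lowest piece of U):
  |U|=1: {2}:1  {4}:1
  |U|=2: {1,2}:1  {2,4}:2  {3,4}:1
  |U|=3: {0,1,2}:1  {1,2,4}:3  {2,3,4}:3
  start at 0(u): 6
  start at 3(r): 4
sum over floor = 10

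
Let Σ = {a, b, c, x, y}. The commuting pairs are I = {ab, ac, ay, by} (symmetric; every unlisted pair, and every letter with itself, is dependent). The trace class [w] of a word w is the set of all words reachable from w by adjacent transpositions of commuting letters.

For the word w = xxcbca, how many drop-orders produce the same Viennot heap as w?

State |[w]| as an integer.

4

piece 0:x — minimal
piece 1:x rests on {0:x}
piece 2:c rests on {1:x}
piece 3:b rests on {2:c}
piece 4:c rests on {3:b}
piece 5:a rests on {1:x}
minimal pieces: {0:x}
ways to finish when only these pieces remain (= sum over removing one remaining piece with nothing left below it):
  1 left: {4}→1  {5}→1
  2 left: {3,4}→1  {4,5}→2
  3 left: {2,3,4}→1  {3,4,5}→3
  4 left: {2,3,4,5}→4
  placing 0:x first → 4 extensions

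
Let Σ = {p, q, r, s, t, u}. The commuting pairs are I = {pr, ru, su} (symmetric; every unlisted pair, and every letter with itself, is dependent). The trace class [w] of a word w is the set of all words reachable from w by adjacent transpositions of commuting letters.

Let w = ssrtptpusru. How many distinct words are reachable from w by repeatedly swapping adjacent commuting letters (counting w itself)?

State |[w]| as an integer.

6

0(s) covers ∅
1(s) covers 0:s
2(r) covers 1:s
3(t) covers 2:r
4(p) covers 3:t
5(t) covers 4:p
6(p) covers 5:t
7(u) covers 6:p
8(s) covers 6:p
9(r) covers 8:s
10(u) covers 7:u
floor of heap: 0:s
completions by unplaced set U, small U first (add the entries for U minus each lowest piece of U):
  |U|=1: {9}:1  {10}:1
  |U|=2: {7,10}:1  {8,9}:1  {9,10}:2
  |U|=3: {7,9,10}:3  {8,9,10}:3
  |U|=4: {7,8,9,10}:6
  |U|=5: {6,7,8,9,10}:6
  |U|=6: {5,6,7,8,9,10}:6
  |U|=7: {4,5,6,7,8,9,10}:6
  |U|=8: {3,4,5,6,7,8,9,10}:6
  |U|=9: {2,3,4,5,6,7,8,9,10}:6
  start at 0(s): 6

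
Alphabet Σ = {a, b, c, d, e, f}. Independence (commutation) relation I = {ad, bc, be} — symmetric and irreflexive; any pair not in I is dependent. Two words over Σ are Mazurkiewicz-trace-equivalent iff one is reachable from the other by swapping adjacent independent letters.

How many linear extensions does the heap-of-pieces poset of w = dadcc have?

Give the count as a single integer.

0(d) covers ∅
1(a) covers ∅
2(d) covers 0:d
3(c) covers 1:a, 2:d
4(c) covers 3:c
floor of heap: 0:d, 1:a
completions by unplaced set U, small U first (add the entries for U minus each lowest piece of U):
  |U|=1: {4}:1
  |U|=2: {3,4}:1
  |U|=3: {1,3,4}:1  {2,3,4}:1
  start at 0(d): 2
  start at 1(a): 1
sum over floor = 3

3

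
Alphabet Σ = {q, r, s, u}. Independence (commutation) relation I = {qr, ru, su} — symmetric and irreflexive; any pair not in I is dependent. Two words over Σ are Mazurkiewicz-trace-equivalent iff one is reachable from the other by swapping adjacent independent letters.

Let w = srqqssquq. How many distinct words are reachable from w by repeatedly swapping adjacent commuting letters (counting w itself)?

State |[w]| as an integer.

drop 0:s onto floor
drop 1:r onto {0:s}
drop 2:q onto {0:s}
drop 3:q onto {2:q}
drop 4:s onto {1:r, 3:q}
drop 5:s onto {4:s}
drop 6:q onto {5:s}
drop 7:u onto {6:q}
drop 8:q onto {7:u}
ground layer = {0:s}
drop-orders for the pieces not yet dropped (sum over which currently-grounded one goes next):
  1 to go: {8} 1
  2 to go: {7,8} 1
  3 to go: {6,7,8} 1
  4 to go: {5,6,7,8} 1
  5 to go: {4,5,6,7,8} 1
  6 to go: {1,4,5,6,7,8} 1  {3,4,5,6,7,8} 1
  7 to go: {1,3,4,5,6,7,8} 2  {2,3,4,5,6,7,8} 1
  if 0:s drops first: 3 orders

3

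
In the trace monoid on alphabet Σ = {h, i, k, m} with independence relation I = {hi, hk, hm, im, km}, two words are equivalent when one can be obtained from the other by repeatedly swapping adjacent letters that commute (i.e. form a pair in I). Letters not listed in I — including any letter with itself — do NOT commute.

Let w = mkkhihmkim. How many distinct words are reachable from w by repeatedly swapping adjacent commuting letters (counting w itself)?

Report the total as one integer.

0(m) covers ∅
1(k) covers ∅
2(k) covers 1:k
3(h) covers ∅
4(i) covers 2:k
5(h) covers 3:h
6(m) covers 0:m
7(k) covers 4:i
8(i) covers 7:k
9(m) covers 6:m
floor of heap: 0:m, 1:k, 3:h
completions by unplaced set U, small U first (add the entries for U minus each lowest piece of U):
  |U|=1: {5}:1  {8}:1  {9}:1
  |U|=2: {3,5}:1  {5,8}:2  {5,9}:2  {6,9}:1  {7,8}:1  {8,9}:2
  |U|=3: {0,6,9}:1  {3,5,8}:3  {3,5,9}:3  {4,7,8}:1  {5,6,9}:3  {5,7,8}:3  {5,8,9}:6  {6,8,9}:3  {7,8,9}:3
  |U|=4: {0,5,6,9}:4  {0,6,8,9}:4  {2,4,7,8}:1  {3,5,6,9}:6  {3,5,7,8}:6  {3,5,8,9}:12  {4,5,7,8}:4  {4,7,8,9}:4  {5,6,8,9}:12  {5,7,8,9}:12  {6,7,8,9}:6
  |U|=5: {0,3,5,6,9}:10  {0,5,6,8,9}:20  {0,6,7,8,9}:10  {1,2,4,7,8}:1  {2,4,5,7,8}:5  {2,4,7,8,9}:5  {3,4,5,7,8}:10  {3,5,6,8,9}:30  {3,5,7,8,9}:30  {4,5,7,8,9}:20  {4,6,7,8,9}:10  {5,6,7,8,9}:30
  |U|=6: {0,3,5,6,8,9}:60  {0,4,6,7,8,9}:20  {0,5,6,7,8,9}:60  {1,2,4,5,7,8}:6  {1,2,4,7,8,9}:6  {2,3,4,5,7,8}:15  {2,4,5,7,8,9}:30  {2,4,6,7,8,9}:15  {3,4,5,7,8,9}:60  {3,5,6,7,8,9}:90  {4,5,6,7,8,9}:60
  |U|=7: {0,2,4,6,7,8,9}:35  {0,3,5,6,7,8,9}:210  {0,4,5,6,7,8,9}:140  {1,2,3,4,5,7,8}:21  {1,2,4,5,7,8,9}:42  {1,2,4,6,7,8,9}:21  {2,3,4,5,7,8,9}:105  {2,4,5,6,7,8,9}:105  {3,4,5,6,7,8,9}:210
  |U|=8: {0,1,2,4,6,7,8,9}:56  {0,2,4,5,6,7,8,9}:280  {0,3,4,5,6,7,8,9}:560  {1,2,3,4,5,7,8,9}:168  {1,2,4,5,6,7,8,9}:168  {2,3,4,5,6,7,8,9}:420
  start at 0(m): 756
  start at 1(k): 1260
  start at 3(h): 504
sum over floor = 2520

2520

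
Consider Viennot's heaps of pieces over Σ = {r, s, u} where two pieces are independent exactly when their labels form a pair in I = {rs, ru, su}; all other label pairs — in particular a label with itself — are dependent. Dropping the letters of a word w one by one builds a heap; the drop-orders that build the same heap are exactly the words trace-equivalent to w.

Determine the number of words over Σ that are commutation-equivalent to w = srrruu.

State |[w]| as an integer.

drop 0:s onto floor
drop 1:r onto floor
drop 2:r onto {1:r}
drop 3:r onto {2:r}
drop 4:u onto floor
drop 5:u onto {4:u}
ground layer = {0:s, 1:r, 4:u}
drop-orders for the pieces not yet dropped (sum over which currently-grounded one goes next):
  1 to go: {0} 1  {3} 1  {5} 1
  2 to go: {0,3} 2  {0,5} 2  {2,3} 1  {3,5} 2  {4,5} 1
  3 to go: {0,2,3} 3  {0,3,5} 6  {0,4,5} 3  {1,2,3} 1  {2,3,5} 3  {3,4,5} 3
  4 to go: {0,1,2,3} 4  {0,2,3,5} 12  {0,3,4,5} 12  {1,2,3,5} 4  {2,3,4,5} 6
  if 0:s drops first: 10 orders
  if 1:r drops first: 30 orders
  if 4:u drops first: 20 orders
heap linearizations: 60

60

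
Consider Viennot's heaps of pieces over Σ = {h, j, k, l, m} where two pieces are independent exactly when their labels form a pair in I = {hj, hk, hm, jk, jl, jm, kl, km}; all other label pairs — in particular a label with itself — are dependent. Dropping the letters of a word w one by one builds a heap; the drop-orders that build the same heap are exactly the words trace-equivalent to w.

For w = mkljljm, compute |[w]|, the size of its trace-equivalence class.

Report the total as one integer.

105

0(m) covers ∅
1(k) covers ∅
2(l) covers 0:m
3(j) covers ∅
4(l) covers 2:l
5(j) covers 3:j
6(m) covers 4:l
floor of heap: 0:m, 1:k, 3:j
completions by unplaced set U, small U first (add the entries for U minus each lowest piece of U):
  |U|=1: {1}:1  {5}:1  {6}:1
  |U|=2: {1,5}:2  {1,6}:2  {3,5}:1  {4,6}:1  {5,6}:2
  |U|=3: {1,3,5}:3  {1,4,6}:3  {1,5,6}:6  {2,4,6}:1  {3,5,6}:3  {4,5,6}:3
  |U|=4: {0,2,4,6}:1  {1,2,4,6}:4  {1,3,5,6}:12  {1,4,5,6}:12  {2,4,5,6}:4  {3,4,5,6}:6
  |U|=5: {0,1,2,4,6}:5  {0,2,4,5,6}:5  {1,2,4,5,6}:20  {1,3,4,5,6}:30  {2,3,4,5,6}:10
  start at 0(m): 60
  start at 1(k): 15
  start at 3(j): 30
sum over floor = 105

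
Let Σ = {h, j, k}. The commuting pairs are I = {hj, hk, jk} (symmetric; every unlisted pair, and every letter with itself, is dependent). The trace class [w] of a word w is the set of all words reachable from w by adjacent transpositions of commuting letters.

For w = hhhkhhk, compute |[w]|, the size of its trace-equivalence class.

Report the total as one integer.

#0=h has no predecessor
#1=h depends on [0:h]
#2=h depends on [1:h]
#3=k has no predecessor
#4=h depends on [2:h]
#5=h depends on [4:h]
#6=k depends on [3:k]
sources: [0:h, 3:k]
N(rest) = Σ N(rest − s) over sources s of rest; N(one piece) = 1:
  size 1 → [5]=1  [6]=1
  size 2 → [3,6]=1  [4,5]=1  [5,6]=2
  size 3 → [2,4,5]=1  [3,5,6]=3  [4,5,6]=3
  size 4 → [1,2,4,5]=1  [2,4,5,6]=4  [3,4,5,6]=6
  size 5 → [0,1,2,4,5]=1  [1,2,4,5,6]=5  [2,3,4,5,6]=10
  first=0(h) contributes 15
  first=3(k) contributes 6
|[w]| = 21

21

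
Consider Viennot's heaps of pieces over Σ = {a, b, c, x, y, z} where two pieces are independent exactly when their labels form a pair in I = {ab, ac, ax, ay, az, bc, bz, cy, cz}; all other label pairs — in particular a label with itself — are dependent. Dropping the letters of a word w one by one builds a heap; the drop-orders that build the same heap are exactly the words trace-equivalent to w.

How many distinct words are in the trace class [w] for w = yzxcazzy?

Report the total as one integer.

32

drop 0:y onto floor
drop 1:z onto {0:y}
drop 2:x onto {1:z}
drop 3:c onto {2:x}
drop 4:a onto floor
drop 5:z onto {2:x}
drop 6:z onto {5:z}
drop 7:y onto {6:z}
ground layer = {0:y, 4:a}
drop-orders for the pieces not yet dropped (sum over which currently-grounded one goes next):
  1 to go: {3} 1  {4} 1  {7} 1
  2 to go: {3,4} 2  {3,7} 2  {4,7} 2  {6,7} 1
  3 to go: {3,4,7} 6  {3,6,7} 3  {4,6,7} 3  {5,6,7} 1
  4 to go: {3,4,6,7} 12  {3,5,6,7} 4  {4,5,6,7} 4
  5 to go: {2,3,5,6,7} 4  {3,4,5,6,7} 20
  6 to go: {1,2,3,5,6,7} 4  {2,3,4,5,6,7} 24
  if 0:y drops first: 28 orders
  if 4:a drops first: 4 orders
heap linearizations: 32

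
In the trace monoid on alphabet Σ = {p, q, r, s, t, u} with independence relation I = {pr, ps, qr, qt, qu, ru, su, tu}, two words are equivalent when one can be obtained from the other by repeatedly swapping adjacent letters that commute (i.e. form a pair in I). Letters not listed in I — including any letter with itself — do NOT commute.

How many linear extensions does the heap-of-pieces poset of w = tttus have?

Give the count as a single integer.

0(t) covers ∅
1(t) covers 0:t
2(t) covers 1:t
3(u) covers ∅
4(s) covers 2:t
floor of heap: 0:t, 3:u
completions by unplaced set U, small U first (add the entries for U minus each lowest piece of U):
  |U|=1: {3}:1  {4}:1
  |U|=2: {2,4}:1  {3,4}:2
  |U|=3: {1,2,4}:1  {2,3,4}:3
  start at 0(t): 4
  start at 3(u): 1
sum over floor = 5

5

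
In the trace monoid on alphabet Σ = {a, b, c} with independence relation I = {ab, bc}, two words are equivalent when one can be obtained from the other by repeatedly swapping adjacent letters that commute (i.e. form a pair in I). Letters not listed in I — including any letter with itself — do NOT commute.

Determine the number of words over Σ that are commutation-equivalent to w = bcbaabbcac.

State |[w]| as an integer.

210

0(b) covers ∅
1(c) covers ∅
2(b) covers 0:b
3(a) covers 1:c
4(a) covers 3:a
5(b) covers 2:b
6(b) covers 5:b
7(c) covers 4:a
8(a) covers 7:c
9(c) covers 8:a
floor of heap: 0:b, 1:c
completions by unplaced set U, small U first (add the entries for U minus each lowest piece of U):
  |U|=1: {6}:1  {9}:1
  |U|=2: {5,6}:1  {6,9}:2  {8,9}:1
  |U|=3: {2,5,6}:1  {5,6,9}:3  {6,8,9}:3  {7,8,9}:1
  |U|=4: {0,2,5,6}:1  {2,5,6,9}:4  {4,7,8,9}:1  {5,6,8,9}:6  {6,7,8,9}:4
  |U|=5: {0,2,5,6,9}:5  {2,5,6,8,9}:10  {3,4,7,8,9}:1  {4,6,7,8,9}:5  {5,6,7,8,9}:10
  |U|=6: {0,2,5,6,8,9}:15  {1,3,4,7,8,9}:1  {2,5,6,7,8,9}:20  {3,4,6,7,8,9}:6  {4,5,6,7,8,9}:15
  |U|=7: {0,2,5,6,7,8,9}:35  {1,3,4,6,7,8,9}:7  {2,4,5,6,7,8,9}:35  {3,4,5,6,7,8,9}:21
  |U|=8: {0,2,4,5,6,7,8,9}:70  {1,3,4,5,6,7,8,9}:28  {2,3,4,5,6,7,8,9}:56
  start at 0(b): 84
  start at 1(c): 126
sum over floor = 210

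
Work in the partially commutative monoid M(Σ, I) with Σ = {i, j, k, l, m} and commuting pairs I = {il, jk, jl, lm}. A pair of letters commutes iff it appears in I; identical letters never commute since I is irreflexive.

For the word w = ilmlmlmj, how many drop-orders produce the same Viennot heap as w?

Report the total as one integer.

56

#0=i has no predecessor
#1=l has no predecessor
#2=m depends on [0:i]
#3=l depends on [1:l]
#4=m depends on [2:m]
#5=l depends on [3:l]
#6=m depends on [4:m]
#7=j depends on [6:m]
sources: [0:i, 1:l]
N(rest) = Σ N(rest − s) over sources s of rest; N(one piece) = 1:
  size 1 → [5]=1  [7]=1
  size 2 → [3,5]=1  [5,7]=2  [6,7]=1
  size 3 → [1,3,5]=1  [3,5,7]=3  [4,6,7]=1  [5,6,7]=3
  size 4 → [1,3,5,7]=4  [2,4,6,7]=1  [3,5,6,7]=6  [4,5,6,7]=4
  size 5 → [0,2,4,6,7]=1  [1,3,5,6,7]=10  [2,4,5,6,7]=5  [3,4,5,6,7]=10
  size 6 → [0,2,4,5,6,7]=6  [1,3,4,5,6,7]=20  [2,3,4,5,6,7]=15
  first=0(i) contributes 35
  first=1(l) contributes 21
|[w]| = 56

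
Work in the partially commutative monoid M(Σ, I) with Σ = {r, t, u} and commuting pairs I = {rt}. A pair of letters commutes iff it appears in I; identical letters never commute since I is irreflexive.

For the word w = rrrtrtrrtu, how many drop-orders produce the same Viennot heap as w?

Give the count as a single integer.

84

0(r) covers ∅
1(r) covers 0:r
2(r) covers 1:r
3(t) covers ∅
4(r) covers 2:r
5(t) covers 3:t
6(r) covers 4:r
7(r) covers 6:r
8(t) covers 5:t
9(u) covers 7:r, 8:t
floor of heap: 0:r, 3:t
completions by unplaced set U, small U first (add the entries for U minus each lowest piece of U):
  |U|=1: {9}:1
  |U|=2: {7,9}:1  {8,9}:1
  |U|=3: {5,8,9}:1  {6,7,9}:1  {7,8,9}:2
  |U|=4: {3,5,8,9}:1  {4,6,7,9}:1  {5,7,8,9}:3  {6,7,8,9}:3
  |U|=5: {2,4,6,7,9}:1  {3,5,7,8,9}:4  {4,6,7,8,9}:4  {5,6,7,8,9}:6
  |U|=6: {1,2,4,6,7,9}:1  {2,4,6,7,8,9}:5  {3,5,6,7,8,9}:10  {4,5,6,7,8,9}:10
  |U|=7: {0,1,2,4,6,7,9}:1  {1,2,4,6,7,8,9}:6  {2,4,5,6,7,8,9}:15  {3,4,5,6,7,8,9}:20
  |U|=8: {0,1,2,4,6,7,8,9}:7  {1,2,4,5,6,7,8,9}:21  {2,3,4,5,6,7,8,9}:35
  start at 0(r): 56
  start at 3(t): 28
sum over floor = 84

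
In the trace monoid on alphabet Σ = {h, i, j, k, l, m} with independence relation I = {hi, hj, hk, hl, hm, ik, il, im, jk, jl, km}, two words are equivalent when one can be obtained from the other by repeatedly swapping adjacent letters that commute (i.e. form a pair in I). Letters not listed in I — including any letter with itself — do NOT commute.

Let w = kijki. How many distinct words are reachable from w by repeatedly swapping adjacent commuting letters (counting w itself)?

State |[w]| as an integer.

#0=k has no predecessor
#1=i has no predecessor
#2=j depends on [1:i]
#3=k depends on [0:k]
#4=i depends on [2:j]
sources: [0:k, 1:i]
N(rest) = Σ N(rest − s) over sources s of rest; N(one piece) = 1:
  size 1 → [3]=1  [4]=1
  size 2 → [0,3]=1  [2,4]=1  [3,4]=2
  size 3 → [0,3,4]=3  [1,2,4]=1  [2,3,4]=3
  first=0(k) contributes 4
  first=1(i) contributes 6
|[w]| = 10

10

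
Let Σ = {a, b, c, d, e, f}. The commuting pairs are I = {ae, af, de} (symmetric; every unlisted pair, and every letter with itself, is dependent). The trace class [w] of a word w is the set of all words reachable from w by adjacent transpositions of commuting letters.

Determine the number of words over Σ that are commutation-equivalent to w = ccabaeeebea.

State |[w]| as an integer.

8

drop 0:c onto floor
drop 1:c onto {0:c}
drop 2:a onto {1:c}
drop 3:b onto {2:a}
drop 4:a onto {3:b}
drop 5:e onto {3:b}
drop 6:e onto {5:e}
drop 7:e onto {6:e}
drop 8:b onto {4:a, 7:e}
drop 9:e onto {8:b}
drop 10:a onto {8:b}
ground layer = {0:c}
drop-orders for the pieces not yet dropped (sum over which currently-grounded one goes next):
  1 to go: {9} 1  {10} 1
  2 to go: {9,10} 2
  3 to go: {8,9,10} 2
  4 to go: {4,8,9,10} 2  {7,8,9,10} 2
  5 to go: {4,7,8,9,10} 4  {6,7,8,9,10} 2
  6 to go: {4,6,7,8,9,10} 6  {5,6,7,8,9,10} 2
  7 to go: {4,5,6,7,8,9,10} 8
  8 to go: {3,4,5,6,7,8,9,10} 8
  9 to go: {2,3,4,5,6,7,8,9,10} 8
  if 0:c drops first: 8 orders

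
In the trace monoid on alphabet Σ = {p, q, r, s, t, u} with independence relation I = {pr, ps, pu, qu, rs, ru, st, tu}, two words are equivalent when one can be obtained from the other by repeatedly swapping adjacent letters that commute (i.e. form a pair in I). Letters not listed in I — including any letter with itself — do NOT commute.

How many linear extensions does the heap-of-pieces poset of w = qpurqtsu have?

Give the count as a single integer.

32

piece 0:q — minimal
piece 1:p rests on {0:q}
piece 2:u — minimal
piece 3:r rests on {0:q}
piece 4:q rests on {1:p, 3:r}
piece 5:t rests on {4:q}
piece 6:s rests on {2:u, 4:q}
piece 7:u rests on {6:s}
minimal pieces: {0:q, 2:u}
ways to finish when only these pieces remain (= sum over removing one remaining piece with nothing left below it):
  1 left: {5}→1  {7}→1
  2 left: {5,7}→2  {6,7}→1
  3 left: {2,6,7}→1  {5,6,7}→3
  4 left: {2,5,6,7}→4  {4,5,6,7}→3
  5 left: {1,4,5,6,7}→3  {2,4,5,6,7}→7  {3,4,5,6,7}→3
  6 left: {1,2,4,5,6,7}→10  {1,3,4,5,6,7}→6  {2,3,4,5,6,7}→10
  placing 0:q first → 26 extensions
  placing 2:u first → 6 extensions
total linear extensions = 32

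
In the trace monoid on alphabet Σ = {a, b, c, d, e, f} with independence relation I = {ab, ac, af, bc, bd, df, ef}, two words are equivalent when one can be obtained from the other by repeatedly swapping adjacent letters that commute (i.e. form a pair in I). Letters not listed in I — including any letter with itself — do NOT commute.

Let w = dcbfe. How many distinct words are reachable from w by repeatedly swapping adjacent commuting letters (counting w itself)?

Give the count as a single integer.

#0=d has no predecessor
#1=c depends on [0:d]
#2=b has no predecessor
#3=f depends on [1:c, 2:b]
#4=e depends on [1:c, 2:b]
sources: [0:d, 2:b]
N(rest) = Σ N(rest − s) over sources s of rest; N(one piece) = 1:
  size 1 → [3]=1  [4]=1
  size 2 → [3,4]=2
  size 3 → [1,3,4]=2  [2,3,4]=2
  first=0(d) contributes 4
  first=2(b) contributes 2
|[w]| = 6

6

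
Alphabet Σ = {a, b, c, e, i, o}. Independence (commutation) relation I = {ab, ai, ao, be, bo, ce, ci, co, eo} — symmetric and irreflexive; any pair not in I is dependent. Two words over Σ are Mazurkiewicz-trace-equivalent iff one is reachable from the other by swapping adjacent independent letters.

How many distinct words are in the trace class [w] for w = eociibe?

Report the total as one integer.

drop 0:e onto floor
drop 1:o onto floor
drop 2:c onto floor
drop 3:i onto {0:e, 1:o}
drop 4:i onto {3:i}
drop 5:b onto {2:c, 4:i}
drop 6:e onto {4:i}
ground layer = {0:e, 1:o, 2:c}
drop-orders for the pieces not yet dropped (sum over which currently-grounded one goes next):
  1 to go: {5} 1  {6} 1
  2 to go: {2,5} 1  {5,6} 2
  3 to go: {2,5,6} 3  {4,5,6} 2
  4 to go: {2,4,5,6} 5  {3,4,5,6} 2
  5 to go: {0,3,4,5,6} 2  {1,3,4,5,6} 2  {2,3,4,5,6} 7
  if 0:e drops first: 9 orders
  if 1:o drops first: 9 orders
  if 2:c drops first: 4 orders
heap linearizations: 22

22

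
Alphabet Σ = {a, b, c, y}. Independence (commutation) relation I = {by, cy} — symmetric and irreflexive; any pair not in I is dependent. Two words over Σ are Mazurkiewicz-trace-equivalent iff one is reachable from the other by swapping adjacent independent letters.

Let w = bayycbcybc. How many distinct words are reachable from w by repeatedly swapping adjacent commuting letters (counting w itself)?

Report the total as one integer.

drop 0:b onto floor
drop 1:a onto {0:b}
drop 2:y onto {1:a}
drop 3:y onto {2:y}
drop 4:c onto {1:a}
drop 5:b onto {4:c}
drop 6:c onto {5:b}
drop 7:y onto {3:y}
drop 8:b onto {6:c}
drop 9:c onto {8:b}
ground layer = {0:b}
drop-orders for the pieces not yet dropped (sum over which currently-grounded one goes next):
  1 to go: {7} 1  {9} 1
  2 to go: {3,7} 1  {7,9} 2  {8,9} 1
  3 to go: {2,3,7} 1  {3,7,9} 3  {6,8,9} 1  {7,8,9} 3
  4 to go: {2,3,7,9} 4  {3,7,8,9} 6  {5,6,8,9} 1  {6,7,8,9} 4
  5 to go: {2,3,7,8,9} 10  {3,6,7,8,9} 10  {4,5,6,8,9} 1  {5,6,7,8,9} 5
  6 to go: {2,3,6,7,8,9} 20  {3,5,6,7,8,9} 15  {4,5,6,7,8,9} 6
  7 to go: {2,3,5,6,7,8,9} 35  {3,4,5,6,7,8,9} 21
  8 to go: {2,3,4,5,6,7,8,9} 56
  if 0:b drops first: 56 orders

56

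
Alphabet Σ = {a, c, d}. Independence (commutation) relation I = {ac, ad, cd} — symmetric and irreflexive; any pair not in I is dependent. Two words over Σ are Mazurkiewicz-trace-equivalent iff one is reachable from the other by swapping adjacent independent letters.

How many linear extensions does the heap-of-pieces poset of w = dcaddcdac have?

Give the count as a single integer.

0(d) covers ∅
1(c) covers ∅
2(a) covers ∅
3(d) covers 0:d
4(d) covers 3:d
5(c) covers 1:c
6(d) covers 4:d
7(a) covers 2:a
8(c) covers 5:c
floor of heap: 0:d, 1:c, 2:a
completions by unplaced set U, small U first (add the entries for U minus each lowest piece of U):
  |U|=1: {6}:1  {7}:1  {8}:1
  |U|=2: {2,7}:1  {4,6}:1  {5,8}:1  {6,7}:2  {6,8}:2  {7,8}:2
  |U|=3: {1,5,8}:1  {2,6,7}:3  {2,7,8}:3  {3,4,6}:1  {4,6,7}:3  {4,6,8}:3  {5,6,8}:3  {5,7,8}:3  {6,7,8}:6
  |U|=4: {0,3,4,6}:1  {1,5,6,8}:4  {1,5,7,8}:4  {2,4,6,7}:6  {2,5,7,8}:6  {2,6,7,8}:12  {3,4,6,7}:4  {3,4,6,8}:4  {4,5,6,8}:6  {4,6,7,8}:12  {5,6,7,8}:12
  |U|=5: {0,3,4,6,7}:5  {0,3,4,6,8}:5  {1,2,5,7,8}:10  {1,4,5,6,8}:10  {1,5,6,7,8}:20  {2,3,4,6,7}:10  {2,4,6,7,8}:30  {2,5,6,7,8}:30  {3,4,5,6,8}:10  {3,4,6,7,8}:20  {4,5,6,7,8}:30
  |U|=6: {0,2,3,4,6,7}:15  {0,3,4,5,6,8}:15  {0,3,4,6,7,8}:30  {1,2,5,6,7,8}:60  {1,3,4,5,6,8}:20  {1,4,5,6,7,8}:60  {2,3,4,6,7,8}:60  {2,4,5,6,7,8}:90  {3,4,5,6,7,8}:60
  |U|=7: {0,1,3,4,5,6,8}:35  {0,2,3,4,6,7,8}:105  {0,3,4,5,6,7,8}:105  {1,2,4,5,6,7,8}:210  {1,3,4,5,6,7,8}:140  {2,3,4,5,6,7,8}:210
  start at 0(d): 560
  start at 1(c): 420
  start at 2(a): 280
sum over floor = 1260

1260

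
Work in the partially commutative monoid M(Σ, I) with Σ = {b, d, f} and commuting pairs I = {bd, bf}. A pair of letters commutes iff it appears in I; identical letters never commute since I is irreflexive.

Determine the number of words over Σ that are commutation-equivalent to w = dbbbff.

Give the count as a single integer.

20

#0=d has no predecessor
#1=b has no predecessor
#2=b depends on [1:b]
#3=b depends on [2:b]
#4=f depends on [0:d]
#5=f depends on [4:f]
sources: [0:d, 1:b]
N(rest) = Σ N(rest − s) over sources s of rest; N(one piece) = 1:
  size 1 → [3]=1  [5]=1
  size 2 → [2,3]=1  [3,5]=2  [4,5]=1
  size 3 → [0,4,5]=1  [1,2,3]=1  [2,3,5]=3  [3,4,5]=3
  size 4 → [0,3,4,5]=4  [1,2,3,5]=4  [2,3,4,5]=6
  first=0(d) contributes 10
  first=1(b) contributes 10
|[w]| = 20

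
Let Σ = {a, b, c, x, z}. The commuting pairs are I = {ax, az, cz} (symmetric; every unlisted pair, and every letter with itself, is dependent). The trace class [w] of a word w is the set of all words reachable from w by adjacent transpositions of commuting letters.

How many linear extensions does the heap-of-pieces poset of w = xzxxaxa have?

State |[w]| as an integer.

21

drop 0:x onto floor
drop 1:z onto {0:x}
drop 2:x onto {1:z}
drop 3:x onto {2:x}
drop 4:a onto floor
drop 5:x onto {3:x}
drop 6:a onto {4:a}
ground layer = {0:x, 4:a}
drop-orders for the pieces not yet dropped (sum over which currently-grounded one goes next):
  1 to go: {5} 1  {6} 1
  2 to go: {3,5} 1  {4,6} 1  {5,6} 2
  3 to go: {2,3,5} 1  {3,5,6} 3  {4,5,6} 3
  4 to go: {1,2,3,5} 1  {2,3,5,6} 4  {3,4,5,6} 6
  5 to go: {0,1,2,3,5} 1  {1,2,3,5,6} 5  {2,3,4,5,6} 10
  if 0:x drops first: 15 orders
  if 4:a drops first: 6 orders
heap linearizations: 21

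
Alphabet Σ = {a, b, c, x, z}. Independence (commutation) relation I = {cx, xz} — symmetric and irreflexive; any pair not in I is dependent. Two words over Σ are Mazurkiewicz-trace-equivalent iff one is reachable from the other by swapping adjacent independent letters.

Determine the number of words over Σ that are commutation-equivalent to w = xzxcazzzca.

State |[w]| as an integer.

piece 0:x — minimal
piece 1:z — minimal
piece 2:x rests on {0:x}
piece 3:c rests on {1:z}
piece 4:a rests on {2:x, 3:c}
piece 5:z rests on {4:a}
piece 6:z rests on {5:z}
piece 7:z rests on {6:z}
piece 8:c rests on {7:z}
piece 9:a rests on {8:c}
minimal pieces: {0:x, 1:z}
ways to finish when only these pieces remain (= sum over removing one remaining piece with nothing left below it):
  1 left: {9}→1
  2 left: {8,9}→1
  3 left: {7,8,9}→1
  4 left: {6,7,8,9}→1
  5 left: {5,6,7,8,9}→1
  6 left: {4,5,6,7,8,9}→1
  7 left: {2,4,5,6,7,8,9}→1  {3,4,5,6,7,8,9}→1
  8 left: {0,2,4,5,6,7,8,9}→1  {1,3,4,5,6,7,8,9}→1  {2,3,4,5,6,7,8,9}→2
  placing 0:x first → 3 extensions
  placing 1:z first → 3 extensions
total linear extensions = 6

6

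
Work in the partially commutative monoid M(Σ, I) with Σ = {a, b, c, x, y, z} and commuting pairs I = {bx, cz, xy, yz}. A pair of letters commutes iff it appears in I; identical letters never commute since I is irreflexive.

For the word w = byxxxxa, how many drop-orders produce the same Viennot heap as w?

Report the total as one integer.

#0=b has no predecessor
#1=y depends on [0:b]
#2=x has no predecessor
#3=x depends on [2:x]
#4=x depends on [3:x]
#5=x depends on [4:x]
#6=a depends on [1:y, 5:x]
sources: [0:b, 2:x]
N(rest) = Σ N(rest − s) over sources s of rest; N(one piece) = 1:
  size 1 → [6]=1
  size 2 → [1,6]=1  [5,6]=1
  size 3 → [0,1,6]=1  [1,5,6]=2  [4,5,6]=1
  size 4 → [0,1,5,6]=3  [1,4,5,6]=3  [3,4,5,6]=1
  size 5 → [0,1,4,5,6]=6  [1,3,4,5,6]=4  [2,3,4,5,6]=1
  first=0(b) contributes 5
  first=2(x) contributes 10
|[w]| = 15

15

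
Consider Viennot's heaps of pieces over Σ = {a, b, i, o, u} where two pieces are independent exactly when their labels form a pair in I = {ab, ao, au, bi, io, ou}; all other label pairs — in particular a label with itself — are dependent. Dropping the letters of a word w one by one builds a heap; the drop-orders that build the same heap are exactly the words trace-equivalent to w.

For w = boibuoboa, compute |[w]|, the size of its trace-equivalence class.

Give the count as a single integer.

drop 0:b onto floor
drop 1:o onto {0:b}
drop 2:i onto floor
drop 3:b onto {1:o}
drop 4:u onto {2:i, 3:b}
drop 5:o onto {3:b}
drop 6:b onto {4:u, 5:o}
drop 7:o onto {6:b}
drop 8:a onto {2:i}
ground layer = {0:b, 2:i}
drop-orders for the pieces not yet dropped (sum over which currently-grounded one goes next):
  1 to go: {7} 1  {8} 1
  2 to go: {6,7} 1  {7,8} 2
  3 to go: {4,6,7} 1  {5,6,7} 1  {6,7,8} 3
  4 to go: {4,5,6,7} 2  {4,6,7,8} 4  {5,6,7,8} 4
  5 to go: {2,4,6,7,8} 4  {3,4,5,6,7} 2  {4,5,6,7,8} 10
  6 to go: {1,3,4,5,6,7} 2  {2,4,5,6,7,8} 14  {3,4,5,6,7,8} 12
  7 to go: {0,1,3,4,5,6,7} 2  {1,3,4,5,6,7,8} 14  {2,3,4,5,6,7,8} 26
  if 0:b drops first: 40 orders
  if 2:i drops first: 16 orders
heap linearizations: 56

56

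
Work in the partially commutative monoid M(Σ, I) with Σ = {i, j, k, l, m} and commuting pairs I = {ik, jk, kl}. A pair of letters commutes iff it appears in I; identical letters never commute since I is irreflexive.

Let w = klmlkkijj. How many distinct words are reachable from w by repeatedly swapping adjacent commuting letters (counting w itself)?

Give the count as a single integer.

30

piece 0:k — minimal
piece 1:l — minimal
piece 2:m rests on {0:k, 1:l}
piece 3:l rests on {2:m}
piece 4:k rests on {2:m}
piece 5:k rests on {4:k}
piece 6:i rests on {3:l}
piece 7:j rests on {6:i}
piece 8:j rests on {7:j}
minimal pieces: {0:k, 1:l}
ways to finish when only these pieces remain (= sum over removing one remaining piece with nothing left below it):
  1 left: {5}→1  {8}→1
  2 left: {4,5}→1  {5,8}→2  {7,8}→1
  3 left: {4,5,8}→3  {5,7,8}→3  {6,7,8}→1
  4 left: {3,6,7,8}→1  {4,5,7,8}→6  {5,6,7,8}→4
  5 left: {3,5,6,7,8}→5  {4,5,6,7,8}→10
  6 left: {3,4,5,6,7,8}→15
  7 left: {2,3,4,5,6,7,8}→15
  placing 0:k first → 15 extensions
  placing 1:l first → 15 extensions
total linear extensions = 30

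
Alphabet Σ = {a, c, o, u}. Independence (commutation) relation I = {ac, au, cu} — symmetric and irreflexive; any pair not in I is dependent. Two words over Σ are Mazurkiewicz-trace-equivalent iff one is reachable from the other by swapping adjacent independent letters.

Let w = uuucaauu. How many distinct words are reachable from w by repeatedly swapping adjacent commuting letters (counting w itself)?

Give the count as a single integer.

piece 0:u — minimal
piece 1:u rests on {0:u}
piece 2:u rests on {1:u}
piece 3:c — minimal
piece 4:a — minimal
piece 5:a rests on {4:a}
piece 6:u rests on {2:u}
piece 7:u rests on {6:u}
minimal pieces: {0:u, 3:c, 4:a}
ways to finish when only these pieces remain (= sum over removing one remaining piece with nothing left below it):
  1 left: {3}→1  {5}→1  {7}→1
  2 left: {3,5}→2  {3,7}→2  {4,5}→1  {5,7}→2  {6,7}→1
  3 left: {2,6,7}→1  {3,4,5}→3  {3,5,7}→6  {3,6,7}→3  {4,5,7}→3  {5,6,7}→3
  4 left: {1,2,6,7}→1  {2,3,6,7}→4  {2,5,6,7}→4  {3,4,5,7}→12  {3,5,6,7}→12  {4,5,6,7}→6
  5 left: {0,1,2,6,7}→1  {1,2,3,6,7}→5  {1,2,5,6,7}→5  {2,3,5,6,7}→20  {2,4,5,6,7}→10  {3,4,5,6,7}→30
  6 left: {0,1,2,3,6,7}→6  {0,1,2,5,6,7}→6  {1,2,3,5,6,7}→30  {1,2,4,5,6,7}→15  {2,3,4,5,6,7}→60
  placing 0:u first → 105 extensions
  placing 3:c first → 21 extensions
  placing 4:a first → 42 extensions
total linear extensions = 168

168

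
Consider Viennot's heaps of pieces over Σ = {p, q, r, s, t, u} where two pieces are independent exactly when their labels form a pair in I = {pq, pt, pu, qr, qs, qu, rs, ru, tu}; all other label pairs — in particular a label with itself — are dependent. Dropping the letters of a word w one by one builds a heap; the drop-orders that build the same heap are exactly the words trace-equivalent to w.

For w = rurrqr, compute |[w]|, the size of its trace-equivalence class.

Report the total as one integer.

piece 0:r — minimal
piece 1:u — minimal
piece 2:r rests on {0:r}
piece 3:r rests on {2:r}
piece 4:q — minimal
piece 5:r rests on {3:r}
minimal pieces: {0:r, 1:u, 4:q}
ways to finish when only these pieces remain (= sum over removing one remaining piece with nothing left below it):
  1 left: {1}→1  {4}→1  {5}→1
  2 left: {1,4}→2  {1,5}→2  {3,5}→1  {4,5}→2
  3 left: {1,3,5}→3  {1,4,5}→6  {2,3,5}→1  {3,4,5}→3
  4 left: {0,2,3,5}→1  {1,2,3,5}→4  {1,3,4,5}→12  {2,3,4,5}→4
  placing 0:r first → 20 extensions
  placing 1:u first → 5 extensions
  placing 4:q first → 5 extensions
total linear extensions = 30

30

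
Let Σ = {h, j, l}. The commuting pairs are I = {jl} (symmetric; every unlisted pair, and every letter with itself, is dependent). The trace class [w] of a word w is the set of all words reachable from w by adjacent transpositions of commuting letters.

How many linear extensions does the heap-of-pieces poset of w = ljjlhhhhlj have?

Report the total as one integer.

0(l) covers ∅
1(j) covers ∅
2(j) covers 1:j
3(l) covers 0:l
4(h) covers 2:j, 3:l
5(h) covers 4:h
6(h) covers 5:h
7(h) covers 6:h
8(l) covers 7:h
9(j) covers 7:h
floor of heap: 0:l, 1:j
completions by unplaced set U, small U first (add the entries for U minus each lowest piece of U):
  |U|=1: {8}:1  {9}:1
  |U|=2: {8,9}:2
  |U|=3: {7,8,9}:2
  |U|=4: {6,7,8,9}:2
  |U|=5: {5,6,7,8,9}:2
  |U|=6: {4,5,6,7,8,9}:2
  |U|=7: {2,4,5,6,7,8,9}:2  {3,4,5,6,7,8,9}:2
  |U|=8: {0,3,4,5,6,7,8,9}:2  {1,2,4,5,6,7,8,9}:2  {2,3,4,5,6,7,8,9}:4
  start at 0(l): 6
  start at 1(j): 6
sum over floor = 12

12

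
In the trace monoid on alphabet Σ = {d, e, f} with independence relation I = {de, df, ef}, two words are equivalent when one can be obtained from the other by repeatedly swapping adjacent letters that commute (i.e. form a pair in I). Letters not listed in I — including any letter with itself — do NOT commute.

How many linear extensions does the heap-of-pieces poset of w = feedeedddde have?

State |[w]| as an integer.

2772

piece 0:f — minimal
piece 1:e — minimal
piece 2:e rests on {1:e}
piece 3:d — minimal
piece 4:e rests on {2:e}
piece 5:e rests on {4:e}
piece 6:d rests on {3:d}
piece 7:d rests on {6:d}
piece 8:d rests on {7:d}
piece 9:d rests on {8:d}
piece 10:e rests on {5:e}
minimal pieces: {0:f, 1:e, 3:d}
ways to finish when only these pieces remain (= sum over removing one remaining piece with nothing left below it):
  1 left: {0}→1  {9}→1  {10}→1
  2 left: {0,9}→2  {0,10}→2  {5,10}→1  {8,9}→1  {9,10}→2
  3 left: {0,5,10}→3  {0,8,9}→3  {0,9,10}→6  {4,5,10}→1  {5,9,10}→3  {7,8,9}→1  {8,9,10}→3
  4 left: {0,4,5,10}→4  {0,5,9,10}→12  {0,7,8,9}→4  {0,8,9,10}→12  {2,4,5,10}→1  {4,5,9,10}→4  {5,8,9,10}→6  {6,7,8,9}→1  {7,8,9,10}→4
  5 left: {0,2,4,5,10}→5  {0,4,5,9,10}→20  {0,5,8,9,10}→30  {0,6,7,8,9}→5  {0,7,8,9,10}→20  {1,2,4,5,10}→1  {2,4,5,9,10}→5  {3,6,7,8,9}→1  {4,5,8,9,10}→10  {5,7,8,9,10}→10  {6,7,8,9,10}→5
  6 left: {0,1,2,4,5,10}→6  {0,2,4,5,9,10}→30  {0,3,6,7,8,9}→6  {0,4,5,8,9,10}→60  {0,5,7,8,9,10}→60  {0,6,7,8,9,10}→30  {1,2,4,5,9,10}→6  {2,4,5,8,9,10}→15  {3,6,7,8,9,10}→6  {4,5,7,8,9,10}→20  {5,6,7,8,9,10}→15
  7 left: {0,1,2,4,5,9,10}→42  {0,2,4,5,8,9,10}→105  {0,3,6,7,8,9,10}→42  {0,4,5,7,8,9,10}→140  {0,5,6,7,8,9,10}→105  {1,2,4,5,8,9,10}→21  {2,4,5,7,8,9,10}→35  {3,5,6,7,8,9,10}→21  {4,5,6,7,8,9,10}→35
  8 left: {0,1,2,4,5,8,9,10}→168  {0,2,4,5,7,8,9,10}→280  {0,3,5,6,7,8,9,10}→168  {0,4,5,6,7,8,9,10}→280  {1,2,4,5,7,8,9,10}→56  {2,4,5,6,7,8,9,10}→70  {3,4,5,6,7,8,9,10}→56
  9 left: {0,1,2,4,5,7,8,9,10}→504  {0,2,4,5,6,7,8,9,10}→630  {0,3,4,5,6,7,8,9,10}→504  {1,2,4,5,6,7,8,9,10}→126  {2,3,4,5,6,7,8,9,10}→126
  placing 0:f first → 252 extensions
  placing 1:e first → 1260 extensions
  placing 3:d first → 1260 extensions
total linear extensions = 2772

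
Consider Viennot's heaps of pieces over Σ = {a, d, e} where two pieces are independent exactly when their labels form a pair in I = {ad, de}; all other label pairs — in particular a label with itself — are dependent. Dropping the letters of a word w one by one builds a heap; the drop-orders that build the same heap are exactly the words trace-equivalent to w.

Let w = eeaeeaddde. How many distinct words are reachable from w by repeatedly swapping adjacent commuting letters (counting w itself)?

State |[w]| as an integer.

drop 0:e onto floor
drop 1:e onto {0:e}
drop 2:a onto {1:e}
drop 3:e onto {2:a}
drop 4:e onto {3:e}
drop 5:a onto {4:e}
drop 6:d onto floor
drop 7:d onto {6:d}
drop 8:d onto {7:d}
drop 9:e onto {5:a}
ground layer = {0:e, 6:d}
drop-orders for the pieces not yet dropped (sum over which currently-grounded one goes next):
  1 to go: {8} 1  {9} 1
  2 to go: {5,9} 1  {7,8} 1  {8,9} 2
  3 to go: {4,5,9} 1  {5,8,9} 3  {6,7,8} 1  {7,8,9} 3
  4 to go: {3,4,5,9} 1  {4,5,8,9} 4  {5,7,8,9} 6  {6,7,8,9} 4
  5 to go: {2,3,4,5,9} 1  {3,4,5,8,9} 5  {4,5,7,8,9} 10  {5,6,7,8,9} 10
  6 to go: {1,2,3,4,5,9} 1  {2,3,4,5,8,9} 6  {3,4,5,7,8,9} 15  {4,5,6,7,8,9} 20
  7 to go: {0,1,2,3,4,5,9} 1  {1,2,3,4,5,8,9} 7  {2,3,4,5,7,8,9} 21  {3,4,5,6,7,8,9} 35
  8 to go: {0,1,2,3,4,5,8,9} 8  {1,2,3,4,5,7,8,9} 28  {2,3,4,5,6,7,8,9} 56
  if 0:e drops first: 84 orders
  if 6:d drops first: 36 orders
heap linearizations: 120

120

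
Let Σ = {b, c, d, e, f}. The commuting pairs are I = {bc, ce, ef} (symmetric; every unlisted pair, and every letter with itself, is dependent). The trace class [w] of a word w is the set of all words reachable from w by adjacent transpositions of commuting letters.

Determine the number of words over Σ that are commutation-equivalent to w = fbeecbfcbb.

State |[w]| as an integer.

0(f) covers ∅
1(b) covers 0:f
2(e) covers 1:b
3(e) covers 2:e
4(c) covers 0:f
5(b) covers 3:e
6(f) covers 4:c, 5:b
7(c) covers 6:f
8(b) covers 6:f
9(b) covers 8:b
floor of heap: 0:f
completions by unplaced set U, small U first (add the entries for U minus each lowest piece of U):
  |U|=1: {7}:1  {9}:1
  |U|=2: {7,9}:2  {8,9}:1
  |U|=3: {7,8,9}:3
  |U|=4: {6,7,8,9}:3
  |U|=5: {4,6,7,8,9}:3  {5,6,7,8,9}:3
  |U|=6: {3,5,6,7,8,9}:3  {4,5,6,7,8,9}:6
  |U|=7: {2,3,5,6,7,8,9}:3  {3,4,5,6,7,8,9}:9
  |U|=8: {1,2,3,5,6,7,8,9}:3  {2,3,4,5,6,7,8,9}:12
  start at 0(f): 15

15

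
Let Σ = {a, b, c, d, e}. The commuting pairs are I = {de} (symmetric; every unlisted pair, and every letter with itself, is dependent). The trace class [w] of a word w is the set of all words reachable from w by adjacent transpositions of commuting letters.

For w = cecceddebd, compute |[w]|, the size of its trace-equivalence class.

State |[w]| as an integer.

6

#0=c has no predecessor
#1=e depends on [0:c]
#2=c depends on [1:e]
#3=c depends on [2:c]
#4=e depends on [3:c]
#5=d depends on [3:c]
#6=d depends on [5:d]
#7=e depends on [4:e]
#8=b depends on [6:d, 7:e]
#9=d depends on [8:b]
sources: [0:c]
N(rest) = Σ N(rest − s) over sources s of rest; N(one piece) = 1:
  size 1 → [9]=1
  size 2 → [8,9]=1
  size 3 → [6,8,9]=1  [7,8,9]=1
  size 4 → [4,7,8,9]=1  [5,6,8,9]=1  [6,7,8,9]=2
  size 5 → [4,6,7,8,9]=3  [5,6,7,8,9]=3
  size 6 → [4,5,6,7,8,9]=6
  size 7 → [3,4,5,6,7,8,9]=6
  size 8 → [2,3,4,5,6,7,8,9]=6
  first=0(c) contributes 6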